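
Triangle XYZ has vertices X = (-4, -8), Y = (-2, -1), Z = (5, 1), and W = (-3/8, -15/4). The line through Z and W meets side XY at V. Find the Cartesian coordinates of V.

(-18/5, -33/5)

Barycentric coordinates of W with respect to XYZ: (1/2, 1/8, 3/8).
On side XY the Z-coordinate is zero; dropping W's Z-weight 3/8 and renormalizing the remaining 1/2 : 1/8 gives weights 4/5, 1/5 on X, Y.
V = (4/5)·(-4, -8) + (1/5)·(-2, -1) = (-18/5, -33/5).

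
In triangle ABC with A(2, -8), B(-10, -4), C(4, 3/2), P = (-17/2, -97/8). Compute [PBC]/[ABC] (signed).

[ABC] = ½·(2·(-4−(3/2)) + (-10)·(3/2−(-8)) + 4·(-8−(-4))) = ½·(-11 − 95 − 16) = -61.
[PBC] = ½·((-17/2)·(-4−(3/2)) + (-10)·(3/2−(-97/8)) + 4·(-97/8−(-4))) = ½·(187/4 − 545/4 − 65/2) = -61, so the ratio is (-61)/(-61) = 1.

1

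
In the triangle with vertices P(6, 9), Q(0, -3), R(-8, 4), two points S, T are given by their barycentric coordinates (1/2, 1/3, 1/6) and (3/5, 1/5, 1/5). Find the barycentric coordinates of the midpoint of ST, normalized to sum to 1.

(11/20, 4/15, 11/60)

Since both coordinate triples sum to 1, the midpoint's barycentrics are the componentwise average.
(1/2+3/5)/2 = 11/20; similarly 4/15 and 11/60.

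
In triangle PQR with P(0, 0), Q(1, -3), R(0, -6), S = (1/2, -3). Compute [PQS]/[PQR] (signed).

[PQR] = ½·(0·(-3−(-6)) + 1·(-6−0) + 0·(0−(-3))) = ½·(0 − 6 + 0) = -3.
[PQS] = ½·(0·(-3−(-3)) + 1·(-3−0) + (1/2)·(0−(-3))) = ½·(0 − 3 + 3/2) = -3/4, so the ratio is (-3/4)/(-3) = 1/4.

1/4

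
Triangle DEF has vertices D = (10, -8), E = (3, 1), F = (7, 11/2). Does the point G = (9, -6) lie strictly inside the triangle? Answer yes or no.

yes

Barycentric coordinates of G: (22/27, 1/9, 2/27).
The three coordinates are positive, positive, positive; a point is interior exactly when all three are positive.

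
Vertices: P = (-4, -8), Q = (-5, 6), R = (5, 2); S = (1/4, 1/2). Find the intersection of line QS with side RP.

Barycentric coordinates of S with respect to PQR: (1/4, 1/4, 1/2).
On side RP the Q-coordinate is zero; dropping S's Q-weight 1/4 and renormalizing the remaining 1/2 : 1/4 gives weights 2/3, 1/3 on R, P.
T = (2/3)·(5, 2) + (1/3)·(-4, -8) = (2, -4/3).

(2, -4/3)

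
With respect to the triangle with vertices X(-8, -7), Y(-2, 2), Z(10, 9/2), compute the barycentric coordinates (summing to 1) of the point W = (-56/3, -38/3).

Signed area of the reference triangle: [XYZ] = ½·((-8)·(2−(9/2)) + (-2)·(9/2−(-7)) + 10·(-7−2)) = ½·(20 − 23 − 90) = -93/2.
[WYZ] = ½·((-56/3)·(2−(9/2)) + (-2)·(9/2−(-38/3)) + 10·(-38/3−2)) = ½·(140/3 − 103/3 − 440/3) = -403/6, so the X-coordinate is (-403/6)/(-93/2) = 13/9.
[XWZ] = ½·((-8)·(-38/3−(9/2)) + (-56/3)·(9/2−(-7)) + 10·(-7−(-38/3))) = ½·(412/3 − 644/3 + 170/3) = -31/3, so the Y-coordinate is 2/9.
[XYW] = ½·((-8)·(2−(-38/3)) + (-2)·(-38/3−(-7)) + (-56/3)·(-7−2)) = ½·(-352/3 + 34/3 + 168) = 31, so the Z-coordinate is -2/3.

(13/9, 2/9, -2/3)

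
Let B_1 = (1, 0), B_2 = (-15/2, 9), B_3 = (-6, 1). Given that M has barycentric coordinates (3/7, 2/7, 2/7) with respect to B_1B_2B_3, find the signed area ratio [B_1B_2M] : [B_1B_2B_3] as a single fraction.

2/7

The signed ratio [B_1B_2M]/[B_1B_2B_3] equals the barycentric coordinate of M at vertex B_3, which is 2/7.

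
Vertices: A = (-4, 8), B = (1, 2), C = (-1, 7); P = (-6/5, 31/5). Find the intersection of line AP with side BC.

(-1/2, 23/4)

Barycentric coordinates of P with respect to ABC: (1/5, 1/5, 3/5).
On side BC the A-coordinate is zero; dropping P's A-weight 1/5 and renormalizing the remaining 1/5 : 3/5 gives weights 1/4, 3/4 on B, C.
Q = (1/4)·(1, 2) + (3/4)·(-1, 7) = (-1/2, 23/4).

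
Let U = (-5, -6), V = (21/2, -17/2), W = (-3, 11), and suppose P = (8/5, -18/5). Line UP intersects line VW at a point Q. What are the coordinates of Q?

(6, -2)

Barycentric coordinates of P with respect to UVW: (2/5, 2/5, 1/5).
On side VW the U-coordinate is zero; dropping P's U-weight 2/5 and renormalizing the remaining 2/5 : 1/5 gives weights 2/3, 1/3 on V, W.
Q = (2/3)·(21/2, -17/2) + (1/3)·(-3, 11) = (6, -2).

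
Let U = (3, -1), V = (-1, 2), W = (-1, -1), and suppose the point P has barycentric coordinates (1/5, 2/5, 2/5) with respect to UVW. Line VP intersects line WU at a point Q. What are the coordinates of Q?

(1/3, -1)

Line VP meets WU where the V-coordinate vanishes; zeroing P's V-weight and renormalizing leaves W, U-weights 2/5 : 1/5 → (2/3, 1/3).
So Q = (2/3)·W + (1/3)·U = (1/3, -1).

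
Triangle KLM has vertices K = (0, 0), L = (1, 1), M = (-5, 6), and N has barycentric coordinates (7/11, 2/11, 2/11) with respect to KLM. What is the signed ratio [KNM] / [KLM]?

2/11

The signed ratio [KNM]/[KLM] equals the barycentric coordinate of N at vertex L, which is 2/11.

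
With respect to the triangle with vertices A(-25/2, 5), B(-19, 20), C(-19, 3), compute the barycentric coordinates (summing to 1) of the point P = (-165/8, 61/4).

Signed area of the reference triangle: [ABC] = ½·((-25/2)·(20−3) + (-19)·(3−5) + (-19)·(5−20)) = ½·(-425/2 + 38 + 285) = 221/4.
[PBC] = ½·((-165/8)·(20−3) + (-19)·(3−(61/4)) + (-19)·(61/4−20)) = ½·(-2805/8 + 931/4 + 361/4) = -221/16, so the A-coordinate is (-221/16)/(221/4) = -1/4.
[APC] = ½·((-25/2)·(61/4−3) + (-165/8)·(3−5) + (-19)·(5−(61/4))) = ½·(-1225/8 + 165/4 + 779/4) = 663/16, so the B-coordinate is 3/4.
[ABP] = ½·((-25/2)·(20−(61/4)) + (-19)·(61/4−5) + (-165/8)·(5−20)) = ½·(-475/8 − 779/4 + 2475/8) = 221/8, so the C-coordinate is 1/2.

(-1/4, 3/4, 1/2)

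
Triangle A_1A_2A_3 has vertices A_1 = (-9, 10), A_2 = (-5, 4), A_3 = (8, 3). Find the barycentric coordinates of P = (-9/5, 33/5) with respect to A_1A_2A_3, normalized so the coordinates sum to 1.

(1/2, 1/10, 2/5)

Signed area of the reference triangle: [A_1A_2A_3] = ½·((-9)·(4−3) + (-5)·(3−10) + 8·(10−4)) = ½·(-9 + 35 + 48) = 37.
[PA_2A_3] = ½·((-9/5)·(4−3) + (-5)·(3−(33/5)) + 8·(33/5−4)) = ½·(-9/5 + 18 + 104/5) = 37/2, so the A_1-coordinate is (37/2)/37 = 1/2.
[A_1PA_3] = ½·((-9)·(33/5−3) + (-9/5)·(3−10) + 8·(10−(33/5))) = ½·(-162/5 + 63/5 + 136/5) = 37/10, so the A_2-coordinate is 1/10.
[A_1A_2P] = ½·((-9)·(4−(33/5)) + (-5)·(33/5−10) + (-9/5)·(10−4)) = ½·(117/5 + 17 − 54/5) = 74/5, so the A_3-coordinate is 2/5.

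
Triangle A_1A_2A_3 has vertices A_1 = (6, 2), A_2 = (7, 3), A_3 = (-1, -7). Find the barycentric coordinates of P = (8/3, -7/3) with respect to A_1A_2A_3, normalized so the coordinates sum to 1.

Signed area of the reference triangle: [A_1A_2A_3] = ½·(6·(3−(-7)) + 7·(-7−2) + (-1)·(2−3)) = ½·(60 − 63 + 1) = -1.
[PA_2A_3] = ½·((8/3)·(3−(-7)) + 7·(-7−(-7/3)) + (-1)·(-7/3−3)) = ½·(80/3 − 98/3 + 16/3) = -1/3, so the A_1-coordinate is (-1/3)/(-1) = 1/3.
[A_1PA_3] = ½·(6·(-7/3−(-7)) + (8/3)·(-7−2) + (-1)·(2−(-7/3))) = ½·(28 − 24 − 13/3) = -1/6, so the A_2-coordinate is 1/6.
[A_1A_2P] = ½·(6·(3−(-7/3)) + 7·(-7/3−2) + (8/3)·(2−3)) = ½·(32 − 91/3 − 8/3) = -1/2, so the A_3-coordinate is 1/2.

(1/3, 1/6, 1/2)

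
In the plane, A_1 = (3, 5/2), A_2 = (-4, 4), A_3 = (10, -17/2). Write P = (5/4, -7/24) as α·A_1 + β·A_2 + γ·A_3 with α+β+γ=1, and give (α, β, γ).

(1/12, 7/12, 1/3)

Signed area of the reference triangle: [A_1A_2A_3] = ½·(3·(4−(-17/2)) + (-4)·(-17/2−(5/2)) + 10·(5/2−4)) = ½·(75/2 + 44 − 15) = 133/4.
[PA_2A_3] = ½·((5/4)·(4−(-17/2)) + (-4)·(-17/2−(-7/24)) + 10·(-7/24−4)) = ½·(125/8 + 197/6 − 515/12) = 133/48, so the A_1-coordinate is (133/48)/(133/4) = 1/12.
[A_1PA_3] = ½·(3·(-7/24−(-17/2)) + (5/4)·(-17/2−(5/2)) + 10·(5/2−(-7/24))) = ½·(197/8 − 55/4 + 335/12) = 931/48, so the A_2-coordinate is 7/12.
[A_1A_2P] = ½·(3·(4−(-7/24)) + (-4)·(-7/24−(5/2)) + (5/4)·(5/2−4)) = ½·(103/8 + 67/6 − 15/8) = 133/12, so the A_3-coordinate is 1/3.
Check: 1/12 + 7/12 + 1/3 = 1.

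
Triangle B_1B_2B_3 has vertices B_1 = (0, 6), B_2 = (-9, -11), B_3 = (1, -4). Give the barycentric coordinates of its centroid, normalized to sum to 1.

The centroid is the average of the vertices, so each weight is 1/3.

(1/3, 1/3, 1/3)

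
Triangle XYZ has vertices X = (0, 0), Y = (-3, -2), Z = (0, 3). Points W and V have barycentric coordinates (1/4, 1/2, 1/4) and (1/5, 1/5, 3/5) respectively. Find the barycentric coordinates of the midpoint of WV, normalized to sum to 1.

(9/40, 7/20, 17/40)

Since both coordinate triples sum to 1, the midpoint's barycentrics are the componentwise average.
(1/4+1/5)/2 = 9/40; similarly 7/20 and 17/40.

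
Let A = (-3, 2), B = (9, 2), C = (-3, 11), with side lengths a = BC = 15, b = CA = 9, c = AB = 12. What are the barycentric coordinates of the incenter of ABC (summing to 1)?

The incenter has barycentric coordinates proportional to the opposite side lengths: (15 : 9 : 12).
Normalizing by 15+9+12 = 36 gives (5/12, 1/4, 1/3).

(5/12, 1/4, 1/3)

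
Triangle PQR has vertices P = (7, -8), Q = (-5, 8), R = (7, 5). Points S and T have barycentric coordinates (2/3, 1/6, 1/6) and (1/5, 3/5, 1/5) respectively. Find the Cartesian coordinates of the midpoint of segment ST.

(12/5, 31/60)

Barycentric coordinates of the midpoint are the average: (13/30, 23/60, 11/60).
Converting: (13/30)·P + (23/60)·Q + (11/60)·R = (12/5, 31/60).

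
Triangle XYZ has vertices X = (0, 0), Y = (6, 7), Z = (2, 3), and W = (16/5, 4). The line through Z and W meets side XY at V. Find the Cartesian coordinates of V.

(4, 14/3)

Barycentric coordinates of W with respect to XYZ: (1/5, 2/5, 2/5).
On side XY the Z-coordinate is zero; dropping W's Z-weight 2/5 and renormalizing the remaining 1/5 : 2/5 gives weights 1/3, 2/3 on X, Y.
V = (1/3)·(0, 0) + (2/3)·(6, 7) = (4, 14/3).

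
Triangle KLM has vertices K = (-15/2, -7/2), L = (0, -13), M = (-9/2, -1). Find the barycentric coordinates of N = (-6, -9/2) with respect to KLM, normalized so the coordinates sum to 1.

Signed area of the reference triangle: [KLM] = ½·((-15/2)·(-13−(-1)) + 0·(-1−(-7/2)) + (-9/2)·(-7/2−(-13))) = ½·(90 + 0 − 171/4) = 189/8.
[NLM] = ½·((-6)·(-13−(-1)) + 0·(-1−(-9/2)) + (-9/2)·(-9/2−(-13))) = ½·(72 + 0 − 153/4) = 135/8, so the K-coordinate is (135/8)/(189/8) = 5/7.
[KNM] = ½·((-15/2)·(-9/2−(-1)) + (-6)·(-1−(-7/2)) + (-9/2)·(-7/2−(-9/2))) = ½·(105/4 − 15 − 9/2) = 27/8, so the L-coordinate is 1/7.
[KLN] = ½·((-15/2)·(-13−(-9/2)) + 0·(-9/2−(-7/2)) + (-6)·(-7/2−(-13))) = ½·(255/4 + 0 − 57) = 27/8, so the M-coordinate is 1/7.

(5/7, 1/7, 1/7)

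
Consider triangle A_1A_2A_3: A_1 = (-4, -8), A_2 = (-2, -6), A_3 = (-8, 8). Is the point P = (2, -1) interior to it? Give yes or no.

Barycentric coordinates of P: (-43/20, 31/10, 1/20).
The three coordinates are negative, positive, positive; a point is interior exactly when all three are positive.

no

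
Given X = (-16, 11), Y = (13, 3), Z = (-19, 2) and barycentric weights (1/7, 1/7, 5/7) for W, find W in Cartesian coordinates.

W = (1/7)·X + (1/7)·Y + (5/7)·Z.
x-coordinate: (1/7)·(-16) + (1/7)·13 + (5/7)·(-19) = -14.
y-coordinate: (1/7)·11 + (1/7)·3 + (5/7)·2 = 24/7.

(-14, 24/7)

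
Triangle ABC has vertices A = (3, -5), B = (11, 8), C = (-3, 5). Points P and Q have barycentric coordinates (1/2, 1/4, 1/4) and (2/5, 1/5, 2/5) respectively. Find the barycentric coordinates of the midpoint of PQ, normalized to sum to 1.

Since both coordinate triples sum to 1, the midpoint's barycentrics are the componentwise average.
(1/2+2/5)/2 = 9/20; similarly 9/40 and 13/40.

(9/20, 9/40, 13/40)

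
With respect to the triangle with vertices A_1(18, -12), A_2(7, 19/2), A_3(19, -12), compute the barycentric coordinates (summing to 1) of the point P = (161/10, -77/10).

Signed area of the reference triangle: [A_1A_2A_3] = ½·(18·(19/2−(-12)) + 7·(-12−(-12)) + 19·(-12−(19/2))) = ½·(387 + 0 − 817/2) = -43/4.
[PA_2A_3] = ½·((161/10)·(19/2−(-12)) + 7·(-12−(-77/10)) + 19·(-77/10−(19/2))) = ½·(6923/20 − 301/10 − 1634/5) = -43/8, so the A_1-coordinate is (-43/8)/(-43/4) = 1/2.
[A_1PA_3] = ½·(18·(-77/10−(-12)) + (161/10)·(-12−(-12)) + 19·(-12−(-77/10))) = ½·(387/5 + 0 − 817/10) = -43/20, so the A_2-coordinate is 1/5.
[A_1A_2P] = ½·(18·(19/2−(-77/10)) + 7·(-77/10−(-12)) + (161/10)·(-12−(19/2))) = ½·(1548/5 + 301/10 − 6923/20) = -129/40, so the A_3-coordinate is 3/10.
Check: 1/2 + 1/5 + 3/10 = 1.

(1/2, 1/5, 3/10)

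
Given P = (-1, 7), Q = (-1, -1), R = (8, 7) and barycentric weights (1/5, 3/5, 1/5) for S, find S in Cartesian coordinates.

S = (1/5)·P + (3/5)·Q + (1/5)·R.
x-coordinate: (1/5)·(-1) + (3/5)·(-1) + (1/5)·8 = 4/5.
y-coordinate: (1/5)·7 + (3/5)·(-1) + (1/5)·7 = 11/5.

(4/5, 11/5)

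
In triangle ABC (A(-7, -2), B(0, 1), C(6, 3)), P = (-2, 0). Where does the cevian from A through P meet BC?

Barycentric coordinates of P with respect to ABC: (1/2, 1/4, 1/4).
On side BC the A-coordinate is zero; dropping P's A-weight 1/2 and renormalizing the remaining 1/4 : 1/4 gives weights 1/2, 1/2 on B, C.
Q = (1/2)·(0, 1) + (1/2)·(6, 3) = (3, 2).

(3, 2)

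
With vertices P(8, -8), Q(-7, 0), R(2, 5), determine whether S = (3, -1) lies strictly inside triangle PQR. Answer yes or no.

Barycentric coordinates of S: (59/147, 23/147, 65/147).
The three coordinates are positive, positive, positive; a point is interior exactly when all three are positive.

yes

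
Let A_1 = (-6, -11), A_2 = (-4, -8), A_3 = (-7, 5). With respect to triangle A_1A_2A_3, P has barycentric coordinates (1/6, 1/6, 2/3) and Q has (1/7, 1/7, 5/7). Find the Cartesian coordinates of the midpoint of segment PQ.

(-134/21, 43/84)

Barycentric coordinates of the midpoint are the average: (13/84, 13/84, 29/42).
Converting: (13/84)·A_1 + (13/84)·A_2 + (29/42)·A_3 = (-134/21, 43/84).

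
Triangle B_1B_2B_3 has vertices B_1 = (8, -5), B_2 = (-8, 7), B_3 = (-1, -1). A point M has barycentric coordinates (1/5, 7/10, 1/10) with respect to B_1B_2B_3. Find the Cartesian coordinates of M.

(-41/10, 19/5)

M = (1/5)·B_1 + (7/10)·B_2 + (1/10)·B_3.
x-coordinate: (1/5)·8 + (7/10)·(-8) + (1/10)·(-1) = -41/10.
y-coordinate: (1/5)·(-5) + (7/10)·7 + (1/10)·(-1) = 19/5.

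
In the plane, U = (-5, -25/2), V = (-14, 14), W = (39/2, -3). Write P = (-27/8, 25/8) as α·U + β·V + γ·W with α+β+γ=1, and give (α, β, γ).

(1/4, 1/2, 1/4)

Signed area of the reference triangle: [UVW] = ½·((-5)·(14−(-3)) + (-14)·(-3−(-25/2)) + (39/2)·(-25/2−14)) = ½·(-85 − 133 − 2067/4) = -2939/8.
[PVW] = ½·((-27/8)·(14−(-3)) + (-14)·(-3−(25/8)) + (39/2)·(25/8−14)) = ½·(-459/8 + 343/4 − 3393/16) = -2939/32, so the U-coordinate is (-2939/32)/(-2939/8) = 1/4.
[UPW] = ½·((-5)·(25/8−(-3)) + (-27/8)·(-3−(-25/2)) + (39/2)·(-25/2−(25/8))) = ½·(-245/8 − 513/16 − 4875/16) = -2939/16, so the V-coordinate is 1/2.
[UVP] = ½·((-5)·(14−(25/8)) + (-14)·(25/8−(-25/2)) + (-27/8)·(-25/2−14)) = ½·(-435/8 − 875/4 + 1431/16) = -2939/32, so the W-coordinate is 1/4.
Check: 1/4 + 1/2 + 1/4 = 1.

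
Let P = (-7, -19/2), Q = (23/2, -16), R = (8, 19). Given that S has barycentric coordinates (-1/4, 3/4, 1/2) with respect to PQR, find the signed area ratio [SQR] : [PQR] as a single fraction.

The signed ratio [SQR]/[PQR] equals the barycentric coordinate of S at vertex P, which is -1/4.

-1/4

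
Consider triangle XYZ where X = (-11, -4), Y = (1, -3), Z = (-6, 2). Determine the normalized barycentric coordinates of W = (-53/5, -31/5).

Signed area of the reference triangle: [XYZ] = ½·((-11)·(-3−2) + 1·(2−(-4)) + (-6)·(-4−(-3))) = ½·(55 + 6 + 6) = 67/2.
[WYZ] = ½·((-53/5)·(-3−2) + 1·(2−(-31/5)) + (-6)·(-31/5−(-3))) = ½·(53 + 41/5 + 96/5) = 201/5, so the X-coordinate is (201/5)/(67/2) = 6/5.
[XWZ] = ½·((-11)·(-31/5−2) + (-53/5)·(2−(-4)) + (-6)·(-4−(-31/5))) = ½·(451/5 − 318/5 − 66/5) = 67/10, so the Y-coordinate is 1/5.
[XYW] = ½·((-11)·(-3−(-31/5)) + 1·(-31/5−(-4)) + (-53/5)·(-4−(-3))) = ½·(-176/5 − 11/5 + 53/5) = -67/5, so the Z-coordinate is -2/5.
Check: 6/5 + 1/5 − 2/5 = 1.

(6/5, 1/5, -2/5)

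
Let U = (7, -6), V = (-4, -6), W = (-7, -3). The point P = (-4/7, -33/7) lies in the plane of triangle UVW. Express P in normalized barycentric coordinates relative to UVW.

(3/7, 1/7, 3/7)

Signed area of the reference triangle: [UVW] = ½·(7·(-6−(-3)) + (-4)·(-3−(-6)) + (-7)·(-6−(-6))) = ½·(-21 − 12 + 0) = -33/2.
[PVW] = ½·((-4/7)·(-6−(-3)) + (-4)·(-3−(-33/7)) + (-7)·(-33/7−(-6))) = ½·(12/7 − 48/7 − 9) = -99/14, so the U-coordinate is (-99/14)/(-33/2) = 3/7.
[UPW] = ½·(7·(-33/7−(-3)) + (-4/7)·(-3−(-6)) + (-7)·(-6−(-33/7))) = ½·(-12 − 12/7 + 9) = -33/14, so the V-coordinate is 1/7.
[UVP] = ½·(7·(-6−(-33/7)) + (-4)·(-33/7−(-6)) + (-4/7)·(-6−(-6))) = ½·(-9 − 36/7 + 0) = -99/14, so the W-coordinate is 3/7.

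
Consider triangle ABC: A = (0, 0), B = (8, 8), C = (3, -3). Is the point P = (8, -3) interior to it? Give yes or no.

no

Barycentric coordinates of P: (-55/48, 5/16, 11/6).
The three coordinates are negative, positive, positive; a point is interior exactly when all three are positive.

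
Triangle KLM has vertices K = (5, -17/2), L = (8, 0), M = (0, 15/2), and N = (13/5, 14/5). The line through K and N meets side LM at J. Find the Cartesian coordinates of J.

Barycentric coordinates of N with respect to KLM: (1/5, 1/5, 3/5).
On side LM the K-coordinate is zero; dropping N's K-weight 1/5 and renormalizing the remaining 1/5 : 3/5 gives weights 1/4, 3/4 on L, M.
J = (1/4)·(8, 0) + (3/4)·(0, 15/2) = (2, 45/8).

(2, 45/8)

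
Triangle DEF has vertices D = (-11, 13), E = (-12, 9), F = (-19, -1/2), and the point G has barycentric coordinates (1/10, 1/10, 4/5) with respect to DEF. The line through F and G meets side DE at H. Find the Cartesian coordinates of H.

(-23/2, 11)

Line FG meets DE where the F-coordinate vanishes; zeroing G's F-weight and renormalizing leaves D, E-weights 1/10 : 1/10 → (1/2, 1/2).
So H = (1/2)·D + (1/2)·E = (-23/2, 11).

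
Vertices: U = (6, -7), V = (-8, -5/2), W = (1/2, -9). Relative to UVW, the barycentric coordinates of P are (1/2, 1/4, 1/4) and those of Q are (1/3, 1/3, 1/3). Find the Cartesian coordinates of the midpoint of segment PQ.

(5/16, -301/48)

Barycentric coordinates of the midpoint are the average: (5/12, 7/24, 7/24).
Converting: (5/12)·U + (7/24)·V + (7/24)·W = (5/16, -301/48).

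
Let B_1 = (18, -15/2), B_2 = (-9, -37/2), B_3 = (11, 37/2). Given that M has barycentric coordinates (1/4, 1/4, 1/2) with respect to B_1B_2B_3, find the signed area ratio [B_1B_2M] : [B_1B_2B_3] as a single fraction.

The signed ratio [B_1B_2M]/[B_1B_2B_3] equals the barycentric coordinate of M at vertex B_3, which is 1/2.

1/2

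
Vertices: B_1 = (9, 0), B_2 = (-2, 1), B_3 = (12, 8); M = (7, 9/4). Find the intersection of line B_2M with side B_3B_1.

Barycentric coordinates of M with respect to B_1B_2B_3: (1/2, 1/4, 1/4).
On side B_3B_1 the B_2-coordinate is zero; dropping M's B_2-weight 1/4 and renormalizing the remaining 1/4 : 1/2 gives weights 1/3, 2/3 on B_3, B_1.
N = (1/3)·(12, 8) + (2/3)·(9, 0) = (10, 8/3).

(10, 8/3)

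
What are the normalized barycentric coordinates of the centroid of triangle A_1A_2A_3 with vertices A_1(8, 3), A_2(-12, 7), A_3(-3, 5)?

(1/3, 1/3, 1/3)

The centroid is the average of the vertices, so each weight is 1/3.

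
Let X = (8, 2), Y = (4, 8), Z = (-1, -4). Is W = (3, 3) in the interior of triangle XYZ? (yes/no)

Barycentric coordinates of W: (1/6, 1/2, 1/3).
The three coordinates are positive, positive, positive; a point is interior exactly when all three are positive.

yes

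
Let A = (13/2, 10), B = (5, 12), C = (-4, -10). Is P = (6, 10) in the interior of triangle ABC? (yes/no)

Barycentric coordinates of P: (40/51, 10/51, 1/51).
The three coordinates are positive, positive, positive; a point is interior exactly when all three are positive.

yes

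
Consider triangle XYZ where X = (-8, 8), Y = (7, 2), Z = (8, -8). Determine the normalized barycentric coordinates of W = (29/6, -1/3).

Signed area of the reference triangle: [XYZ] = ½·((-8)·(2−(-8)) + 7·(-8−8) + 8·(8−2)) = ½·(-80 − 112 + 48) = -72.
[WYZ] = ½·((29/6)·(2−(-8)) + 7·(-8−(-1/3)) + 8·(-1/3−2)) = ½·(145/3 − 161/3 − 56/3) = -12, so the X-coordinate is (-12)/(-72) = 1/6.
[XWZ] = ½·((-8)·(-1/3−(-8)) + (29/6)·(-8−8) + 8·(8−(-1/3))) = ½·(-184/3 − 232/3 + 200/3) = -36, so the Y-coordinate is 1/2.
[XYW] = ½·((-8)·(2−(-1/3)) + 7·(-1/3−8) + (29/6)·(8−2)) = ½·(-56/3 − 175/3 + 29) = -24, so the Z-coordinate is 1/3.

(1/6, 1/2, 1/3)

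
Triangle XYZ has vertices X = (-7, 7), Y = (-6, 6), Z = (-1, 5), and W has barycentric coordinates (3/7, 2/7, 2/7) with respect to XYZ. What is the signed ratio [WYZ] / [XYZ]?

The signed ratio [WYZ]/[XYZ] equals the barycentric coordinate of W at vertex X, which is 3/7.

3/7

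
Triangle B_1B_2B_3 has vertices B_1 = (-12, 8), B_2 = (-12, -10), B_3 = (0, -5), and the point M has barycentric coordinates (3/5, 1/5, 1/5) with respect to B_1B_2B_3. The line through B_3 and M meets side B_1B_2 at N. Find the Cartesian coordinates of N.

(-12, 7/2)

Line B_3M meets B_1B_2 where the B_3-coordinate vanishes; zeroing M's B_3-weight and renormalizing leaves B_1, B_2-weights 3/5 : 1/5 → (3/4, 1/4).
So N = (3/4)·B_1 + (1/4)·B_2 = (-12, 7/2).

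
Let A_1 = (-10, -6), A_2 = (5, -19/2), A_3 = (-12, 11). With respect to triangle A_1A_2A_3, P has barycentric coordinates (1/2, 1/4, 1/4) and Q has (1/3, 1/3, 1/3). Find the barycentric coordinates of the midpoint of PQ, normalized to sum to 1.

Since both coordinate triples sum to 1, the midpoint's barycentrics are the componentwise average.
(1/2+1/3)/2 = 5/12; similarly 7/24 and 7/24.

(5/12, 7/24, 7/24)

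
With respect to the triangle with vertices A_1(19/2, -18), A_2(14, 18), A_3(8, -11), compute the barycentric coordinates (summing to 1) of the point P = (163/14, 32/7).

(1/7, 4/7, 2/7)

Signed area of the reference triangle: [A_1A_2A_3] = ½·((19/2)·(18−(-11)) + 14·(-11−(-18)) + 8·(-18−18)) = ½·(551/2 + 98 − 288) = 171/4.
[PA_2A_3] = ½·((163/14)·(18−(-11)) + 14·(-11−(32/7)) + 8·(32/7−18)) = ½·(4727/14 − 218 − 752/7) = 171/28, so the A_1-coordinate is (171/28)/(171/4) = 1/7.
[A_1PA_3] = ½·((19/2)·(32/7−(-11)) + (163/14)·(-11−(-18)) + 8·(-18−(32/7))) = ½·(2071/14 + 163/2 − 1264/7) = 171/7, so the A_2-coordinate is 4/7.
[A_1A_2P] = ½·((19/2)·(18−(32/7)) + 14·(32/7−(-18)) + (163/14)·(-18−18)) = ½·(893/7 + 316 − 2934/7) = 171/14, so the A_3-coordinate is 2/7.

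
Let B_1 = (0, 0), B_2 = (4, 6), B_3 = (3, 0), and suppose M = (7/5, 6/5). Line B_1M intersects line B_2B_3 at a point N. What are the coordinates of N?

Barycentric coordinates of M with respect to B_1B_2B_3: (3/5, 1/5, 1/5).
On side B_2B_3 the B_1-coordinate is zero; dropping M's B_1-weight 3/5 and renormalizing the remaining 1/5 : 1/5 gives weights 1/2, 1/2 on B_2, B_3.
N = (1/2)·(4, 6) + (1/2)·(3, 0) = (7/2, 3).

(7/2, 3)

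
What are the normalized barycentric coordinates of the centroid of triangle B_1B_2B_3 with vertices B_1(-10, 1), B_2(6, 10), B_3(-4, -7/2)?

The centroid is the average of the vertices, so each weight is 1/3.

(1/3, 1/3, 1/3)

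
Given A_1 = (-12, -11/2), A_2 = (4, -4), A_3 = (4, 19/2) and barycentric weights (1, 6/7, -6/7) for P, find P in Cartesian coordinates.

(-12, -239/14)

P = 1·A_1 + (6/7)·A_2 + (-6/7)·A_3.
x-coordinate: 1·(-12) + (6/7)·4 + (-6/7)·4 = -12.
y-coordinate: 1·(-11/2) + (6/7)·(-4) + (-6/7)·(19/2) = -239/14.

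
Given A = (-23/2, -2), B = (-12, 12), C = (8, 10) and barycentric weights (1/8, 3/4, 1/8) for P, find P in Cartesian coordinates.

(-151/16, 10)

P = (1/8)·A + (3/4)·B + (1/8)·C.
x-coordinate: (1/8)·(-23/2) + (3/4)·(-12) + (1/8)·8 = -151/16.
y-coordinate: (1/8)·(-2) + (3/4)·12 + (1/8)·10 = 10.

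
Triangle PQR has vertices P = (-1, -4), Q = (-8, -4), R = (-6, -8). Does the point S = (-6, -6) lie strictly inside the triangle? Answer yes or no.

yes

Barycentric coordinates of S: (1/7, 5/14, 1/2).
The three coordinates are positive, positive, positive; a point is interior exactly when all three are positive.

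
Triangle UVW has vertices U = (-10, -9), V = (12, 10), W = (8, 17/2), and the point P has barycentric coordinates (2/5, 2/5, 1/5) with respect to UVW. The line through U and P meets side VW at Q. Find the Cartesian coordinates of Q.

(32/3, 19/2)

Line UP meets VW where the U-coordinate vanishes; zeroing P's U-weight and renormalizing leaves V, W-weights 2/5 : 1/5 → (2/3, 1/3).
So Q = (2/3)·V + (1/3)·W = (32/3, 19/2).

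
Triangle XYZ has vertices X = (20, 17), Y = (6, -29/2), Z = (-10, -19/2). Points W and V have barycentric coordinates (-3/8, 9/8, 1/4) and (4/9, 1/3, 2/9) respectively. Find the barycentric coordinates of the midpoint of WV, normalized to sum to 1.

Since both coordinate triples sum to 1, the midpoint's barycentrics are the componentwise average.
(-3/8+4/9)/2 = 5/144; similarly 35/48 and 17/72.

(5/144, 35/48, 17/72)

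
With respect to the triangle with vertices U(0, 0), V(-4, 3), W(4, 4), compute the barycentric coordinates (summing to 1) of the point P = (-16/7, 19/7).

Signed area of the reference triangle: [UVW] = ½·(0·(3−4) + (-4)·(4−0) + 4·(0−3)) = ½·(0 − 16 − 12) = -14.
[PVW] = ½·((-16/7)·(3−4) + (-4)·(4−(19/7)) + 4·(19/7−3)) = ½·(16/7 − 36/7 − 8/7) = -2, so the U-coordinate is (-2)/(-14) = 1/7.
[UPW] = ½·(0·(19/7−4) + (-16/7)·(4−0) + 4·(0−(19/7))) = ½·(0 − 64/7 − 76/7) = -10, so the V-coordinate is 5/7.
[UVP] = ½·(0·(3−(19/7)) + (-4)·(19/7−0) + (-16/7)·(0−3)) = ½·(0 − 76/7 + 48/7) = -2, so the W-coordinate is 1/7.
Check: 1/7 + 5/7 + 1/7 = 1.

(1/7, 5/7, 1/7)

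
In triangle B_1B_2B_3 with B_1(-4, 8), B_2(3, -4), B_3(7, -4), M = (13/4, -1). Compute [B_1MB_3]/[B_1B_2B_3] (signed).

[B_1B_2B_3] = ½·((-4)·(-4−(-4)) + 3·(-4−8) + 7·(8−(-4))) = ½·(0 − 36 + 84) = 24.
[B_1MB_3] = ½·((-4)·(-1−(-4)) + (13/4)·(-4−8) + 7·(8−(-1))) = ½·(-12 − 39 + 63) = 6, so the ratio is 6/24 = 1/4.

1/4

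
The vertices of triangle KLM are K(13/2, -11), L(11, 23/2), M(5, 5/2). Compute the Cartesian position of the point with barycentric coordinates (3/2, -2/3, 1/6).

(13/4, -95/4)

N = (3/2)·K + (-2/3)·L + (1/6)·M.
x-coordinate: (3/2)·(13/2) + (-2/3)·11 + (1/6)·5 = 13/4.
y-coordinate: (3/2)·(-11) + (-2/3)·(23/2) + (1/6)·(5/2) = -95/4.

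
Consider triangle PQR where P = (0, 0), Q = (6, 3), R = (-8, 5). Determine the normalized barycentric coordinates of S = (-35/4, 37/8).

Signed area of the reference triangle: [PQR] = ½·(0·(3−5) + 6·(5−0) + (-8)·(0−3)) = ½·(0 + 30 + 24) = 27.
[SQR] = ½·((-35/4)·(3−5) + 6·(5−(37/8)) + (-8)·(37/8−3)) = ½·(35/2 + 9/4 − 13) = 27/8, so the P-coordinate is (27/8)/27 = 1/8.
[PSR] = ½·(0·(37/8−5) + (-35/4)·(5−0) + (-8)·(0−(37/8))) = ½·(0 − 175/4 + 37) = -27/8, so the Q-coordinate is -1/8.
[PQS] = ½·(0·(3−(37/8)) + 6·(37/8−0) + (-35/4)·(0−3)) = ½·(0 + 111/4 + 105/4) = 27, so the R-coordinate is 1.
Check: 1/8 − 1/8 + 1 = 1.

(1/8, -1/8, 1)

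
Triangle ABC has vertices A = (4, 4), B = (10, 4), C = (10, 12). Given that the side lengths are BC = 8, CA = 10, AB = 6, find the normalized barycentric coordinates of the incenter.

(1/3, 5/12, 1/4)

The incenter has barycentric coordinates proportional to the opposite side lengths: (8 : 10 : 6).
Normalizing by 8+10+6 = 24 gives (1/3, 5/12, 1/4).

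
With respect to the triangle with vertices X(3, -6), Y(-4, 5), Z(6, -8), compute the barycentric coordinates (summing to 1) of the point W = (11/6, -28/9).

(5/18, 1/3, 7/18)

Signed area of the reference triangle: [XYZ] = ½·(3·(5−(-8)) + (-4)·(-8−(-6)) + 6·(-6−5)) = ½·(39 + 8 − 66) = -19/2.
[WYZ] = ½·((11/6)·(5−(-8)) + (-4)·(-8−(-28/9)) + 6·(-28/9−5)) = ½·(143/6 + 176/9 − 146/3) = -95/36, so the X-coordinate is (-95/36)/(-19/2) = 5/18.
[XWZ] = ½·(3·(-28/9−(-8)) + (11/6)·(-8−(-6)) + 6·(-6−(-28/9))) = ½·(44/3 − 11/3 − 52/3) = -19/6, so the Y-coordinate is 1/3.
[XYW] = ½·(3·(5−(-28/9)) + (-4)·(-28/9−(-6)) + (11/6)·(-6−5)) = ½·(73/3 − 104/9 − 121/6) = -133/36, so the Z-coordinate is 7/18.
Check: 5/18 + 1/3 + 7/18 = 1.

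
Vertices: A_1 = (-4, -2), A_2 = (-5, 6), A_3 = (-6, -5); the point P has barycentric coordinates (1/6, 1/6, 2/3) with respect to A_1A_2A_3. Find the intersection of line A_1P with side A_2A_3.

(-29/5, -14/5)

Line A_1P meets A_2A_3 where the A_1-coordinate vanishes; zeroing P's A_1-weight and renormalizing leaves A_2, A_3-weights 1/6 : 2/3 → (1/5, 4/5).
So Q = (1/5)·A_2 + (4/5)·A_3 = (-29/5, -14/5).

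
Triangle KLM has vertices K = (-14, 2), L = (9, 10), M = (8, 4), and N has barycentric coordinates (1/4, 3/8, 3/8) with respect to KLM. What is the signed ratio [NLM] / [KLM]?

1/4

The signed ratio [NLM]/[KLM] equals the barycentric coordinate of N at vertex K, which is 1/4.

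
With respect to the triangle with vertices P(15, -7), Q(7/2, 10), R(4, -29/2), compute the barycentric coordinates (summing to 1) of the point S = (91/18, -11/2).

Signed area of the reference triangle: [PQR] = ½·(15·(10−(-29/2)) + (7/2)·(-29/2−(-7)) + 4·(-7−10)) = ½·(735/2 − 105/4 − 68) = 1093/8.
[SQR] = ½·((91/18)·(10−(-29/2)) + (7/2)·(-29/2−(-11/2)) + 4·(-11/2−10)) = ½·(4459/36 − 63/2 − 62) = 1093/72, so the P-coordinate is (1093/72)/(1093/8) = 1/9.
[PSR] = ½·(15·(-11/2−(-29/2)) + (91/18)·(-29/2−(-7)) + 4·(-7−(-11/2))) = ½·(135 − 455/12 − 6) = 1093/24, so the Q-coordinate is 1/3.
[PQS] = ½·(15·(10−(-11/2)) + (7/2)·(-11/2−(-7)) + (91/18)·(-7−10)) = ½·(465/2 + 21/4 − 1547/18) = 5465/72, so the R-coordinate is 5/9.

(1/9, 1/3, 5/9)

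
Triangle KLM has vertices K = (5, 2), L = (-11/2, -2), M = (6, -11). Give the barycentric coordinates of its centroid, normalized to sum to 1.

The centroid is the average of the vertices, so each weight is 1/3.

(1/3, 1/3, 1/3)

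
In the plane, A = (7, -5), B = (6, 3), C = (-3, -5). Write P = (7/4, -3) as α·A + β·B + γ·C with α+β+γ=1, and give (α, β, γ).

Signed area of the reference triangle: [ABC] = ½·(7·(3−(-5)) + 6·(-5−(-5)) + (-3)·(-5−3)) = ½·(56 + 0 + 24) = 40.
[PBC] = ½·((7/4)·(3−(-5)) + 6·(-5−(-3)) + (-3)·(-3−3)) = ½·(14 − 12 + 18) = 10, so the A-coordinate is 10/40 = 1/4.
[APC] = ½·(7·(-3−(-5)) + (7/4)·(-5−(-5)) + (-3)·(-5−(-3))) = ½·(14 + 0 + 6) = 10, so the B-coordinate is 1/4.
[ABP] = ½·(7·(3−(-3)) + 6·(-3−(-5)) + (7/4)·(-5−3)) = ½·(42 + 12 − 14) = 20, so the C-coordinate is 1/2.
Check: 1/4 + 1/4 + 1/2 = 1.

(1/4, 1/4, 1/2)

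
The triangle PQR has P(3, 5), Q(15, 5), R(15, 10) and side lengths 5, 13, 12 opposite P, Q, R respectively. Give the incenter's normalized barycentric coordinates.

(1/6, 13/30, 2/5)

The incenter has barycentric coordinates proportional to the opposite side lengths: (5 : 13 : 12).
Normalizing by 5+13+12 = 30 gives (1/6, 13/30, 2/5).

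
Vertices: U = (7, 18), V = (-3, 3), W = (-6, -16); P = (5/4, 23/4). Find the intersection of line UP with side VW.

(-9/2, -13/2)

Barycentric coordinates of P with respect to UVW: (1/2, 1/4, 1/4).
On side VW the U-coordinate is zero; dropping P's U-weight 1/2 and renormalizing the remaining 1/4 : 1/4 gives weights 1/2, 1/2 on V, W.
Q = (1/2)·(-3, 3) + (1/2)·(-6, -16) = (-9/2, -13/2).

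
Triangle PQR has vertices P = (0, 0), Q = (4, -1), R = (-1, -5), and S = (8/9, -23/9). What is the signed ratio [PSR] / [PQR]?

1/3

[PQR] = ½·(0·(-1−(-5)) + 4·(-5−0) + (-1)·(0−(-1))) = ½·(0 − 20 − 1) = -21/2.
[PSR] = ½·(0·(-23/9−(-5)) + (8/9)·(-5−0) + (-1)·(0−(-23/9))) = ½·(0 − 40/9 − 23/9) = -7/2, so the ratio is (-7/2)/(-21/2) = 1/3.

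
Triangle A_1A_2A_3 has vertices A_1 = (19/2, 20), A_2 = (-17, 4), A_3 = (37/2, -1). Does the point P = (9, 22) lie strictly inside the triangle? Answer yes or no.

no

Barycentric coordinates of P: (1538/1401, -5/467, -122/1401).
The three coordinates are positive, negative, negative; a point is interior exactly when all three are positive.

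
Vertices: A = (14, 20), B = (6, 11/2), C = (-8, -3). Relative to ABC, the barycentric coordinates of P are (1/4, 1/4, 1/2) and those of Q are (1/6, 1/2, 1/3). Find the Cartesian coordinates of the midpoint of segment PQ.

(11/6, 239/48)

Barycentric coordinates of the midpoint are the average: (5/24, 3/8, 5/12).
Converting: (5/24)·A + (3/8)·B + (5/12)·C = (11/6, 239/48).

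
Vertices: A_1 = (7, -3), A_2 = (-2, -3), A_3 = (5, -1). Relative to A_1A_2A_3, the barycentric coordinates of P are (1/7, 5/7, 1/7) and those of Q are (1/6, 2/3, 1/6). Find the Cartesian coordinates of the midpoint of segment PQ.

(10/21, -113/42)

Barycentric coordinates of the midpoint are the average: (13/84, 29/42, 13/84).
Converting: (13/84)·A_1 + (29/42)·A_2 + (13/84)·A_3 = (10/21, -113/42).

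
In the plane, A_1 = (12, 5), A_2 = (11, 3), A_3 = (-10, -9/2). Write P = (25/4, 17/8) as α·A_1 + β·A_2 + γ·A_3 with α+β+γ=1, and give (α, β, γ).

(1/2, 1/4, 1/4)

Signed area of the reference triangle: [A_1A_2A_3] = ½·(12·(3−(-9/2)) + 11·(-9/2−5) + (-10)·(5−3)) = ½·(90 − 209/2 − 20) = -69/4.
[PA_2A_3] = ½·((25/4)·(3−(-9/2)) + 11·(-9/2−(17/8)) + (-10)·(17/8−3)) = ½·(375/8 − 583/8 + 35/4) = -69/8, so the A_1-coordinate is (-69/8)/(-69/4) = 1/2.
[A_1PA_3] = ½·(12·(17/8−(-9/2)) + (25/4)·(-9/2−5) + (-10)·(5−(17/8))) = ½·(159/2 − 475/8 − 115/4) = -69/16, so the A_2-coordinate is 1/4.
[A_1A_2P] = ½·(12·(3−(17/8)) + 11·(17/8−5) + (25/4)·(5−3)) = ½·(21/2 − 253/8 + 25/2) = -69/16, so the A_3-coordinate is 1/4.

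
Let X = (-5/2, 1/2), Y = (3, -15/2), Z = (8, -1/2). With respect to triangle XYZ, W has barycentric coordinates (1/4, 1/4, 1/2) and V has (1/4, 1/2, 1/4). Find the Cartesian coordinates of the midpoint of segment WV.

Barycentric coordinates of the midpoint are the average: (1/4, 3/8, 3/8).
Converting: (1/4)·X + (3/8)·Y + (3/8)·Z = (7/2, -23/8).

(7/2, -23/8)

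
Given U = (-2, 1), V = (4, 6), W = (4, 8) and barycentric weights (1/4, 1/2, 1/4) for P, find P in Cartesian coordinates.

(5/2, 21/4)

P = (1/4)·U + (1/2)·V + (1/4)·W.
x-coordinate: (1/4)·(-2) + (1/2)·4 + (1/4)·4 = 5/2.
y-coordinate: (1/4)·1 + (1/2)·6 + (1/4)·8 = 21/4.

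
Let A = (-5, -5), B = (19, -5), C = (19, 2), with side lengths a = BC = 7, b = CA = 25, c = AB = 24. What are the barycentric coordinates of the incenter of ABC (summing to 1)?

The incenter has barycentric coordinates proportional to the opposite side lengths: (7 : 25 : 24).
Normalizing by 7+25+24 = 56 gives (1/8, 25/56, 3/7).

(1/8, 25/56, 3/7)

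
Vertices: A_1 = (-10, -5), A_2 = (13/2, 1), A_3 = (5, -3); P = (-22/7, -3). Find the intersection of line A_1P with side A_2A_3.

(6, -1/3)

Barycentric coordinates of P with respect to A_1A_2A_3: (4/7, 2/7, 1/7).
On side A_2A_3 the A_1-coordinate is zero; dropping P's A_1-weight 4/7 and renormalizing the remaining 2/7 : 1/7 gives weights 2/3, 1/3 on A_2, A_3.
Q = (2/3)·(13/2, 1) + (1/3)·(5, -3) = (6, -1/3).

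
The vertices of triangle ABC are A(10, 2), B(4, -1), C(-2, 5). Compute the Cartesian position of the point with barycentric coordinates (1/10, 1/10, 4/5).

(-1/5, 41/10)

P = (1/10)·A + (1/10)·B + (4/5)·C.
x-coordinate: (1/10)·10 + (1/10)·4 + (4/5)·(-2) = -1/5.
y-coordinate: (1/10)·2 + (1/10)·(-1) + (4/5)·5 = 41/10.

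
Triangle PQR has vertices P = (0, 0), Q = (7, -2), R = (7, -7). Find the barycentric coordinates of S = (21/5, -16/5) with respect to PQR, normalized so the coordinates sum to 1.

Signed area of the reference triangle: [PQR] = ½·(0·(-2−(-7)) + 7·(-7−0) + 7·(0−(-2))) = ½·(0 − 49 + 14) = -35/2.
[SQR] = ½·((21/5)·(-2−(-7)) + 7·(-7−(-16/5)) + 7·(-16/5−(-2))) = ½·(21 − 133/5 − 42/5) = -7, so the P-coordinate is (-7)/(-35/2) = 2/5.
[PSR] = ½·(0·(-16/5−(-7)) + (21/5)·(-7−0) + 7·(0−(-16/5))) = ½·(0 − 147/5 + 112/5) = -7/2, so the Q-coordinate is 1/5.
[PQS] = ½·(0·(-2−(-16/5)) + 7·(-16/5−0) + (21/5)·(0−(-2))) = ½·(0 − 112/5 + 42/5) = -7, so the R-coordinate is 2/5.
Check: 2/5 + 1/5 + 2/5 = 1.

(2/5, 1/5, 2/5)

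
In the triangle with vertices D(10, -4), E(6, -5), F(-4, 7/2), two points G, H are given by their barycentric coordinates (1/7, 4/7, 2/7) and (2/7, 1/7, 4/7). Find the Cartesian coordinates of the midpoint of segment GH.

(18/7, -8/7)

Barycentric coordinates of the midpoint are the average: (3/14, 5/14, 3/7).
Converting: (3/14)·D + (5/14)·E + (3/7)·F = (18/7, -8/7).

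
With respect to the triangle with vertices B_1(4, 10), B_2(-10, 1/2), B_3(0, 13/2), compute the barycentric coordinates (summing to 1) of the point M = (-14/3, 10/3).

(-1/3, 1/3, 1)

Signed area of the reference triangle: [B_1B_2B_3] = ½·(4·(1/2−(13/2)) + (-10)·(13/2−10) + 0·(10−(1/2))) = ½·(-24 + 35 + 0) = 11/2.
[MB_2B_3] = ½·((-14/3)·(1/2−(13/2)) + (-10)·(13/2−(10/3)) + 0·(10/3−(1/2))) = ½·(28 − 95/3 + 0) = -11/6, so the B_1-coordinate is (-11/6)/(11/2) = -1/3.
[B_1MB_3] = ½·(4·(10/3−(13/2)) + (-14/3)·(13/2−10) + 0·(10−(10/3))) = ½·(-38/3 + 49/3 + 0) = 11/6, so the B_2-coordinate is 1/3.
[B_1B_2M] = ½·(4·(1/2−(10/3)) + (-10)·(10/3−10) + (-14/3)·(10−(1/2))) = ½·(-34/3 + 200/3 − 133/3) = 11/2, so the B_3-coordinate is 1.
Check: -1/3 + 1/3 + 1 = 1.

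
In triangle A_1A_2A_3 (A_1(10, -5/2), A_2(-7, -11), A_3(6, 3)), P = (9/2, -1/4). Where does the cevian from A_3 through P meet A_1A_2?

(3/2, -27/4)

Barycentric coordinates of P with respect to A_1A_2A_3: (1/6, 1/6, 2/3).
On side A_1A_2 the A_3-coordinate is zero; dropping P's A_3-weight 2/3 and renormalizing the remaining 1/6 : 1/6 gives weights 1/2, 1/2 on A_1, A_2.
Q = (1/2)·(10, -5/2) + (1/2)·(-7, -11) = (3/2, -27/4).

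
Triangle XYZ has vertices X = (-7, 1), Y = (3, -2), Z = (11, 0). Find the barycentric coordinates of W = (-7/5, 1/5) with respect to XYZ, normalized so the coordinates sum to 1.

Signed area of the reference triangle: [XYZ] = ½·((-7)·(-2−0) + 3·(0−1) + 11·(1−(-2))) = ½·(14 − 3 + 33) = 22.
[WYZ] = ½·((-7/5)·(-2−0) + 3·(0−(1/5)) + 11·(1/5−(-2))) = ½·(14/5 − 3/5 + 121/5) = 66/5, so the X-coordinate is (66/5)/22 = 3/5.
[XWZ] = ½·((-7)·(1/5−0) + (-7/5)·(0−1) + 11·(1−(1/5))) = ½·(-7/5 + 7/5 + 44/5) = 22/5, so the Y-coordinate is 1/5.
[XYW] = ½·((-7)·(-2−(1/5)) + 3·(1/5−1) + (-7/5)·(1−(-2))) = ½·(77/5 − 12/5 − 21/5) = 22/5, so the Z-coordinate is 1/5.
Check: 3/5 + 1/5 + 1/5 = 1.

(3/5, 1/5, 1/5)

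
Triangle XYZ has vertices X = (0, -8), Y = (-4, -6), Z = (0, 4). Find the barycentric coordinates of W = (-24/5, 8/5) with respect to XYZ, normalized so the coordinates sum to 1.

Signed area of the reference triangle: [XYZ] = ½·(0·(-6−4) + (-4)·(4−(-8)) + 0·(-8−(-6))) = ½·(0 − 48 + 0) = -24.
[WYZ] = ½·((-24/5)·(-6−4) + (-4)·(4−(8/5)) + 0·(8/5−(-6))) = ½·(48 − 48/5 + 0) = 96/5, so the X-coordinate is (96/5)/(-24) = -4/5.
[XWZ] = ½·(0·(8/5−4) + (-24/5)·(4−(-8)) + 0·(-8−(8/5))) = ½·(0 − 288/5 + 0) = -144/5, so the Y-coordinate is 6/5.
[XYW] = ½·(0·(-6−(8/5)) + (-4)·(8/5−(-8)) + (-24/5)·(-8−(-6))) = ½·(0 − 192/5 + 48/5) = -72/5, so the Z-coordinate is 3/5.
Check: -4/5 + 6/5 + 3/5 = 1.

(-4/5, 6/5, 3/5)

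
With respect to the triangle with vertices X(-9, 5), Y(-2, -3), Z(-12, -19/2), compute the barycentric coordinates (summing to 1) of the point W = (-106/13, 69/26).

Signed area of the reference triangle: [XYZ] = ½·((-9)·(-3−(-19/2)) + (-2)·(-19/2−5) + (-12)·(5−(-3))) = ½·(-117/2 + 29 − 96) = -251/4.
[WYZ] = ½·((-106/13)·(-3−(-19/2)) + (-2)·(-19/2−(69/26)) + (-12)·(69/26−(-3))) = ½·(-53 + 316/13 − 882/13) = -1255/26, so the X-coordinate is (-1255/26)/(-251/4) = 10/13.
[XWZ] = ½·((-9)·(69/26−(-19/2)) + (-106/13)·(-19/2−5) + (-12)·(5−(69/26))) = ½·(-1422/13 + 1537/13 − 366/13) = -251/26, so the Y-coordinate is 2/13.
[XYW] = ½·((-9)·(-3−(69/26)) + (-2)·(69/26−5) + (-106/13)·(5−(-3))) = ½·(1323/26 + 61/13 − 848/13) = -251/52, so the Z-coordinate is 1/13.
Check: 10/13 + 2/13 + 1/13 = 1.

(10/13, 2/13, 1/13)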